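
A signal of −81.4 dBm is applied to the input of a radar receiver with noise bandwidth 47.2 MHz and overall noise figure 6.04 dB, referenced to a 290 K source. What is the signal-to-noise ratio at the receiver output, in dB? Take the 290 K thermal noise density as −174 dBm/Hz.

9.8 dB

Noise floor: N = −174 + 10 log₁₀(B) + NF
10 log₁₀(4.72×10⁷) = 76.74 dB
N = −174 + 76.74 + 6.04 = −91.22 dBm
SNR = P_sig − N = −81.4 − (−91.22) = 9.82 dB → 9.8 dB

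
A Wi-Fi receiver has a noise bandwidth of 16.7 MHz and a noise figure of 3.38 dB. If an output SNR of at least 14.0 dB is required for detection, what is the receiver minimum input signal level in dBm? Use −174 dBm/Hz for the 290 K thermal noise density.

−84.4 dBm

Sensitivity = −174 + 10 log₁₀(B) + NF + SNR_min
= −174 + 72.23 + 3.38 + 14.0
= −84.39 dBm → −84.4 dBm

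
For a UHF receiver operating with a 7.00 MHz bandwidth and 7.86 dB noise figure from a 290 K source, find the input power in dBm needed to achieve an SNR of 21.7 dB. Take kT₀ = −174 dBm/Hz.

−76.0 dBm

Sensitivity = −174 + 10 log₁₀(B) + NF + SNR_min
= −174 + 68.45 + 7.86 + 21.7
= −75.99 dBm → −76.0 dBm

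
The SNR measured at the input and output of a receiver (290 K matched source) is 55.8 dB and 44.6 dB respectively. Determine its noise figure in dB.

11.2 dB

NF (dB) = SNR_in(dB) − SNR_out(dB) when the source is at T₀
NF = 55.8 − 44.6 = 11.2 dB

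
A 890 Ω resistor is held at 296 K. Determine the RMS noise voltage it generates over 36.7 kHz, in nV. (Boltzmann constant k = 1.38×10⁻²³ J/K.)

V_n = √(4kTRB)
4kTRB = 4 × 1.38×10⁻²³ × 296 × 8.90×10² × 3.67×10⁴ = 5.34×10⁻¹³ V²
V_n = √(5.34×10⁻¹³) = 7.31×10⁻⁷ V = 731 nV

731 nV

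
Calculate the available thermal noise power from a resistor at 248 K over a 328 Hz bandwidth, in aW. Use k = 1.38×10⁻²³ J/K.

1.12 aW

P_n = kTB = 1.38×10⁻²³ × 248 × 3.28×10² = 1.12×10⁻¹⁸ W = 1.12 aW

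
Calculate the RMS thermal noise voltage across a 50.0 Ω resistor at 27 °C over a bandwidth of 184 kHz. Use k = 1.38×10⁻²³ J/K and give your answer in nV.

390 nV

T = 27 °C + 273.15 = 300.15 K
V_n = √(4kTRB)
4kTRB = 4 × 1.38×10⁻²³ × 300.15 × 5.00×10¹ × 1.84×10⁵ = 1.52×10⁻¹³ V²
V_n = √(1.52×10⁻¹³) = 3.90×10⁻⁷ V = 390 nV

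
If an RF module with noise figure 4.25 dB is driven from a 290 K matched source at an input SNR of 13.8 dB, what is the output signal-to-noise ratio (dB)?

By definition F = SNR_in/SNR_out, so in dB: SNR_out = SNR_in − NF
SNR_out = 13.8 − 4.25 = 9.55 dB

9.55 dB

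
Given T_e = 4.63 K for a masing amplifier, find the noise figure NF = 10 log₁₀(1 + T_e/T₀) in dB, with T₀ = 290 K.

F = 1 + T_e/T₀ = 1 + 4.63/290 = 1.01597
NF = 10 log₁₀(1.01597) = 0.069 dB

0.069 dB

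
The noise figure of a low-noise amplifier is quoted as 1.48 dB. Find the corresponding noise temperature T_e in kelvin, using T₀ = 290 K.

F = 10^(1.48/10) = 1.40605
T_e = (F − 1)·T₀ = (1.40605 − 1) × 290 = 118 K

118 K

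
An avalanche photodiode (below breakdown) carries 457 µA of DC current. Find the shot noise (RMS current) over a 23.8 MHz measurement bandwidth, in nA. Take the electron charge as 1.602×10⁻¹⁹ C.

I_n = √(2qI·B)
2qI·B = 2 × 1.602×10⁻¹⁹ × 4.57×10⁻⁴ × 2.38×10⁷ = 3.48×10⁻¹⁵ A²
I_n = √(3.48×10⁻¹⁵) = 5.90×10⁻⁸ A = 59.0 nA

59.0 nA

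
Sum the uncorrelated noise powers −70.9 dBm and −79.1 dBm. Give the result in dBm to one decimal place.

Convert to linear, add, convert back:
P₁ = 8.13×10⁻¹¹ W, P₂ = 1.23×10⁻¹¹ W
P_tot = 9.36×10⁻¹¹ W → 10 log₁₀(P_tot / 10⁻³) = −70.3 dBm

−70.3 dBm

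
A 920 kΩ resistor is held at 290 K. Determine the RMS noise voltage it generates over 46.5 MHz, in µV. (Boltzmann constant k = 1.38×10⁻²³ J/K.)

V_n = √(4kTRB)
4kTRB = 4 × 1.38×10⁻²³ × 290 × 9.20×10⁵ × 4.65×10⁷ = 6.85×10⁻⁷ V²
V_n = √(6.85×10⁻⁷) = 8.28×10⁻⁴ V = 828 µV

828 µV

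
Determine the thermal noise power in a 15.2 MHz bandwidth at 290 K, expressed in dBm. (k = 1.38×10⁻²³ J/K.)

P_n = kTB = 1.38×10⁻²³ × 290 × 1.52×10⁷ = 6.08×10⁻¹⁴ W
In dBm: 10 log₁₀(6.08×10⁻¹⁴ / 10⁻³) = −102.2 dBm

−102.2 dBm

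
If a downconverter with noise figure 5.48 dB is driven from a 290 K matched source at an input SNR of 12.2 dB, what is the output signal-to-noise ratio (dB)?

By definition F = SNR_in/SNR_out, so in dB: SNR_out = SNR_in − NF
SNR_out = 12.2 − 5.48 = 6.72 dB

6.72 dB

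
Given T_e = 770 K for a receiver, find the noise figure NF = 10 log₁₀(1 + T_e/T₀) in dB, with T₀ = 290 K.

F = 1 + T_e/T₀ = 1 + 770/290 = 3.65517
NF = 10 log₁₀(3.65517) = 5.63 dB

5.63 dB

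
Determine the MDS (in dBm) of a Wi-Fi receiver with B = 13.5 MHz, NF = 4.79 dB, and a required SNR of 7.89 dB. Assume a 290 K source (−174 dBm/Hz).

Sensitivity = −174 + 10 log₁₀(B) + NF + SNR_min
= −174 + 71.3 + 4.79 + 7.89
= −90.02 dBm → −90.0 dBm

−90.0 dBm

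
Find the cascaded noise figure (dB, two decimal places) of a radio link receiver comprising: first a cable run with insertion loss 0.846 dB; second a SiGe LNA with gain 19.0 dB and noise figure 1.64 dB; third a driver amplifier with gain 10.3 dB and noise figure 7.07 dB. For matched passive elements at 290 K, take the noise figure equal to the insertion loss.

2.64 dB

Convert to linear (a loss of L dB is a gain of −L dB): F_i = 10^(NF_i/10), G_i = 10^(G_i,dB/10)
  Stage 1: F_1 = 10^(0.846/10) = 1.215, G_1 = 10^(−0.846/10) = 0.8230
  Stage 2: F_2 = 10^(1.64/10) = 1.459, G_2 = 10^(19.0/10) = 79.43
  Stage 3: F_3 = 10^(7.07/10) = 5.093, G_3 = 10^(10.3/10) = 10.72
Friis cascade:
  F = 1.215 + (1.459 − 1)/0.8230 + (5.093 − 1)/65.37 = 1.835
NF = 10 log₁₀(1.835) = 2.64 dB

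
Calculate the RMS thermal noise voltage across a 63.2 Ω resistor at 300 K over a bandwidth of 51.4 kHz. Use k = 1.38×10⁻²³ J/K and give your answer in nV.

232 nV

V_n = √(4kTRB)
4kTRB = 4 × 1.38×10⁻²³ × 300 × 6.32×10¹ × 5.14×10⁴ = 5.38×10⁻¹⁴ V²
V_n = √(5.38×10⁻¹⁴) = 2.32×10⁻⁷ V = 232 nV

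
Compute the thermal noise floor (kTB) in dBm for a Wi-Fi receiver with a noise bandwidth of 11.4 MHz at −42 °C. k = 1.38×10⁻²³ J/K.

−104.4 dBm

T = −42 °C + 273.15 = 231.15 K
P_n = kTB = 1.38×10⁻²³ × 231.15 × 1.14×10⁷ = 3.64×10⁻¹⁴ W
In dBm: 10 log₁₀(3.64×10⁻¹⁴ / 10⁻³) = −104.4 dBm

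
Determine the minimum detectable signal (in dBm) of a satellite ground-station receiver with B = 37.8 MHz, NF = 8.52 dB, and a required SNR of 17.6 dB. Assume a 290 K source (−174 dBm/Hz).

Sensitivity = −174 + 10 log₁₀(B) + NF + SNR_min
= −174 + 75.77 + 8.52 + 17.6
= −72.11 dBm → −72.1 dBm

−72.1 dBm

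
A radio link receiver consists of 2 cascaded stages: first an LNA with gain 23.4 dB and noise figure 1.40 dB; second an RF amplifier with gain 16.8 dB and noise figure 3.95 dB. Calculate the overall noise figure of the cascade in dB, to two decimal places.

1.42 dB

Convert to linear (a loss of L dB is a gain of −L dB): F_i = 10^(NF_i/10), G_i = 10^(G_i,dB/10)
  Stage 1: F_1 = 10^(1.40/10) = 1.380, G_1 = 10^(23.4/10) = 218.8
  Stage 2: F_2 = 10^(3.95/10) = 2.483, G_2 = 10^(16.8/10) = 47.86
Friis cascade:
  F = 1.380 + (2.483 − 1)/218.8 = 1.387
NF = 10 log₁₀(1.387) = 1.42 dB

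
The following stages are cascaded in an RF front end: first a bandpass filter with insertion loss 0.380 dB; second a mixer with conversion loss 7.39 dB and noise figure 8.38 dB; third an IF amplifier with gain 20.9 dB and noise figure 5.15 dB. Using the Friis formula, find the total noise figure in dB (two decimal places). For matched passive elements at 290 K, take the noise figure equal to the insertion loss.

13.25 dB

Convert to linear (a loss of L dB is a gain of −L dB): F_i = 10^(NF_i/10), G_i = 10^(G_i,dB/10)
  Stage 1: F_1 = 10^(0.380/10) = 1.091, G_1 = 10^(−0.380/10) = 0.9162
  Stage 2: F_2 = 10^(8.38/10) = 6.887, G_2 = 10^(−7.39/10) = 0.1824
  Stage 3: F_3 = 10^(5.15/10) = 3.273, G_3 = 10^(20.9/10) = 123.0
Friis cascade:
  F = 1.091 + (6.887 − 1)/0.9162 + (3.273 − 1)/0.1671 = 21.12
NF = 10 log₁₀(21.12) = 13.25 dB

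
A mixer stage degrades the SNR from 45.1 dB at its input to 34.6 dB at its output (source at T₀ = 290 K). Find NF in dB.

10.5 dB

NF (dB) = SNR_in(dB) − SNR_out(dB) when the source is at T₀
NF = 45.1 − 34.6 = 10.5 dB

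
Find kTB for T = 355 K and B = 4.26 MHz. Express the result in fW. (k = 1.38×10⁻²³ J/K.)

20.9 fW

P_n = kTB = 1.38×10⁻²³ × 355 × 4.26×10⁶ = 2.09×10⁻¹⁴ W = 20.9 fW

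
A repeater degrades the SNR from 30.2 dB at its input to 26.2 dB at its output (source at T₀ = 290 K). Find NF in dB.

NF (dB) = SNR_in(dB) − SNR_out(dB) when the source is at T₀
NF = 30.2 − 26.2 = 4.0 dB

4.0 dB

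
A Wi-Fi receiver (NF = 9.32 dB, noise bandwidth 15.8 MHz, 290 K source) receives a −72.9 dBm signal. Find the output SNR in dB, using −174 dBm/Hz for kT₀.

19.8 dB

Noise floor: N = −174 + 10 log₁₀(B) + NF
10 log₁₀(1.58×10⁷) = 71.99 dB
N = −174 + 71.99 + 9.32 = −92.69 dBm
SNR = P_sig − N = −72.9 − (−92.69) = 19.79 dB → 19.8 dB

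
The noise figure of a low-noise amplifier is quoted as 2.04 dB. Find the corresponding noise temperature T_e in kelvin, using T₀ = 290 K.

174 K

F = 10^(2.04/10) = 1.59956
T_e = (F − 1)·T₀ = (1.59956 − 1) × 290 = 174 K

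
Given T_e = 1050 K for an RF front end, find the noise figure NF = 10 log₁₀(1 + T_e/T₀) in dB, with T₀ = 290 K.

6.65 dB

F = 1 + T_e/T₀ = 1 + 1050/290 = 4.62069
NF = 10 log₁₀(4.62069) = 6.65 dB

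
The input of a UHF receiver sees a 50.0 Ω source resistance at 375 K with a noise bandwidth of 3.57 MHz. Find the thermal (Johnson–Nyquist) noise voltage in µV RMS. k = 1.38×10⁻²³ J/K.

V_n = √(4kTRB)
4kTRB = 4 × 1.38×10⁻²³ × 375 × 5.00×10¹ × 3.57×10⁶ = 3.69×10⁻¹² V²
V_n = √(3.69×10⁻¹²) = 1.92×10⁻⁶ V = 1.92 µV

1.92 µV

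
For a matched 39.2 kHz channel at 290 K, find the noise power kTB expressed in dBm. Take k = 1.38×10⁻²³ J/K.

P_n = kTB = 1.38×10⁻²³ × 290 × 3.92×10⁴ = 1.57×10⁻¹⁶ W
In dBm: 10 log₁₀(1.57×10⁻¹⁶ / 10⁻³) = −128.0 dBm

−128.0 dBm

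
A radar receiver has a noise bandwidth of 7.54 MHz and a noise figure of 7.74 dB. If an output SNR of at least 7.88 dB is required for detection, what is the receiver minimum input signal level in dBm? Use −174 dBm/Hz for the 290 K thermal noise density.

Sensitivity = −174 + 10 log₁₀(B) + NF + SNR_min
= −174 + 68.77 + 7.74 + 7.88
= −89.61 dBm → −89.6 dBm

−89.6 dBm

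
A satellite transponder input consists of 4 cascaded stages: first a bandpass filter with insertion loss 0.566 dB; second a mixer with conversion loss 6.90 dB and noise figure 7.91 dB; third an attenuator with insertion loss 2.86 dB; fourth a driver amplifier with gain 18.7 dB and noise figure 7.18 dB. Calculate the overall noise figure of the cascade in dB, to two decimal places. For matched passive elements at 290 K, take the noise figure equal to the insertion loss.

17.62 dB

Convert to linear (a loss of L dB is a gain of −L dB): F_i = 10^(NF_i/10), G_i = 10^(G_i,dB/10)
  Stage 1: F_1 = 10^(0.566/10) = 1.139, G_1 = 10^(−0.566/10) = 0.8778
  Stage 2: F_2 = 10^(7.91/10) = 6.180, G_2 = 10^(−6.90/10) = 0.2042
  Stage 3: F_3 = 10^(2.86/10) = 1.932, G_3 = 10^(−2.86/10) = 0.5176
  Stage 4: F_4 = 10^(7.18/10) = 5.224, G_4 = 10^(18.7/10) = 74.13
Friis cascade:
  F = 1.139 + (6.180 − 1)/0.8778 + (1.932 − 1)/0.1792 + (5.224 − 1)/0.09277 = 57.77
NF = 10 log₁₀(57.77) = 17.62 dB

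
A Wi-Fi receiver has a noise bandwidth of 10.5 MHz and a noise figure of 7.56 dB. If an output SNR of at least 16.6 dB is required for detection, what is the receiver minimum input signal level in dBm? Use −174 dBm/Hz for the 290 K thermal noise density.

Sensitivity = −174 + 10 log₁₀(B) + NF + SNR_min
= −174 + 70.21 + 7.56 + 16.6
= −79.63 dBm → −79.6 dBm

−79.6 dBm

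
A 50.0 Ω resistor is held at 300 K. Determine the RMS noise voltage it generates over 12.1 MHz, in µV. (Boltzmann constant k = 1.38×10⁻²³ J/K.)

V_n = √(4kTRB)
4kTRB = 4 × 1.38×10⁻²³ × 300 × 5.00×10¹ × 1.21×10⁷ = 1.00×10⁻¹¹ V²
V_n = √(1.00×10⁻¹¹) = 3.17×10⁻⁶ V = 3.17 µV

3.17 µV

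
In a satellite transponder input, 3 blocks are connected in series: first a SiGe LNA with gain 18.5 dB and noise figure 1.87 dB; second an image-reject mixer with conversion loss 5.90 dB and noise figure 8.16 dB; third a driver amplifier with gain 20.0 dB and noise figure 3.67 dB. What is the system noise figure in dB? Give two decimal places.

Convert to linear (a loss of L dB is a gain of −L dB): F_i = 10^(NF_i/10), G_i = 10^(G_i,dB/10)
  Stage 1: F_1 = 10^(1.87/10) = 1.538, G_1 = 10^(18.5/10) = 70.79
  Stage 2: F_2 = 10^(8.16/10) = 6.546, G_2 = 10^(−5.90/10) = 0.2570
  Stage 3: F_3 = 10^(3.67/10) = 2.328, G_3 = 10^(20.0/10) = 100.0
Friis cascade:
  F = 1.538 + (6.546 − 1)/70.79 + (2.328 − 1)/18.20 = 1.689
NF = 10 log₁₀(1.689) = 2.28 dB

2.28 dB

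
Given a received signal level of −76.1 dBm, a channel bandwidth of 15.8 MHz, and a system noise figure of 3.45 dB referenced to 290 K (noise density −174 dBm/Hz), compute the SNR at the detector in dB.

22.5 dB

Noise floor: N = −174 + 10 log₁₀(B) + NF
10 log₁₀(1.58×10⁷) = 71.99 dB
N = −174 + 71.99 + 3.45 = −98.56 dBm
SNR = P_sig − N = −76.1 − (−98.56) = 22.46 dB → 22.5 dB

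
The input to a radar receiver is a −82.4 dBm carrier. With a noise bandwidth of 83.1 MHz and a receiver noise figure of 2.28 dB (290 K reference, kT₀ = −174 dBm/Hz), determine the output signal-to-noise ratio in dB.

Noise floor: N = −174 + 10 log₁₀(B) + NF
10 log₁₀(8.31×10⁷) = 79.2 dB
N = −174 + 79.2 + 2.28 = −92.52 dBm
SNR = P_sig − N = −82.4 − (−92.52) = 10.12 dB → 10.1 dB

10.1 dB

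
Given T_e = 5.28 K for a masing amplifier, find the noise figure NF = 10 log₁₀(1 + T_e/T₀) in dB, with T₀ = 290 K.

0.078 dB

F = 1 + T_e/T₀ = 1 + 5.28/290 = 1.01821
NF = 10 log₁₀(1.01821) = 0.078 dB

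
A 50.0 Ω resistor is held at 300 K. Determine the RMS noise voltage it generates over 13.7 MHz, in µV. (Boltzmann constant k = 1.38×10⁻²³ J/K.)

V_n = √(4kTRB)
4kTRB = 4 × 1.38×10⁻²³ × 300 × 5.00×10¹ × 1.37×10⁷ = 1.13×10⁻¹¹ V²
V_n = √(1.13×10⁻¹¹) = 3.37×10⁻⁶ V = 3.37 µV

3.37 µV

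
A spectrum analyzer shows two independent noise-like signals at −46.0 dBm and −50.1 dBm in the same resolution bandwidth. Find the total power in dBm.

−44.6 dBm

Convert to linear, add, convert back:
P₁ = 2.51×10⁻⁸ W, P₂ = 9.77×10⁻⁹ W
P_tot = 3.49×10⁻⁸ W → 10 log₁₀(P_tot / 10⁻³) = −44.6 dBm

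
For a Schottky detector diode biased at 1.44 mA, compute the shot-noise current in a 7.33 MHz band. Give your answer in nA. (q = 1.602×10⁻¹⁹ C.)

58.2 nA

I_n = √(2qI·B)
2qI·B = 2 × 1.602×10⁻¹⁹ × 1.44×10⁻³ × 7.33×10⁶ = 3.38×10⁻¹⁵ A²
I_n = √(3.38×10⁻¹⁵) = 5.82×10⁻⁸ A = 58.2 nA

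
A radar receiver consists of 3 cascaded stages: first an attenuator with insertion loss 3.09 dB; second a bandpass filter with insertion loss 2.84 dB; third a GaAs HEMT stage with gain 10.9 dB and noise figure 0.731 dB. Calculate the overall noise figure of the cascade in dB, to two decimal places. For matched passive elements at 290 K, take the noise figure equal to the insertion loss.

6.66 dB

Convert to linear (a loss of L dB is a gain of −L dB): F_i = 10^(NF_i/10), G_i = 10^(G_i,dB/10)
  Stage 1: F_1 = 10^(3.09/10) = 2.037, G_1 = 10^(−3.09/10) = 0.4909
  Stage 2: F_2 = 10^(2.84/10) = 1.923, G_2 = 10^(−2.84/10) = 0.5200
  Stage 3: F_3 = 10^(0.731/10) = 1.183, G_3 = 10^(10.9/10) = 12.30
Friis cascade:
  F = 2.037 + (1.923 − 1)/0.4909 + (1.183 − 1)/0.2553 = 4.636
NF = 10 log₁₀(4.636) = 6.66 dB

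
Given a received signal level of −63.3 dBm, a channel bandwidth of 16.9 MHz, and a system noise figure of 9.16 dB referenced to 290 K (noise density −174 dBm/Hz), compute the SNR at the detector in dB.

Noise floor: N = −174 + 10 log₁₀(B) + NF
10 log₁₀(1.69×10⁷) = 72.28 dB
N = −174 + 72.28 + 9.16 = −92.56 dBm
SNR = P_sig − N = −63.3 − (−92.56) = 29.26 dB → 29.3 dB

29.3 dB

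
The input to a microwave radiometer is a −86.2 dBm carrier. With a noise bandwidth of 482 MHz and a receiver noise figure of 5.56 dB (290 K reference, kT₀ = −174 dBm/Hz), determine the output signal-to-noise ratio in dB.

−4.6 dB

Noise floor: N = −174 + 10 log₁₀(B) + NF
10 log₁₀(4.82×10⁸) = 86.83 dB
N = −174 + 86.83 + 5.56 = −81.61 dBm
SNR = P_sig − N = −86.2 − (−81.61) = −4.59 dB → −4.6 dB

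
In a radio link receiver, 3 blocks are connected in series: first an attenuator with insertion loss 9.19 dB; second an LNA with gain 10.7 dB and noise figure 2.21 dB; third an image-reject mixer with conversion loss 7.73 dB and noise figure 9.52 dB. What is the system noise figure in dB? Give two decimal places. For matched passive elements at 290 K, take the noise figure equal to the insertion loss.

Convert to linear (a loss of L dB is a gain of −L dB): F_i = 10^(NF_i/10), G_i = 10^(G_i,dB/10)
  Stage 1: F_1 = 10^(9.19/10) = 8.299, G_1 = 10^(−9.19/10) = 0.1205
  Stage 2: F_2 = 10^(2.21/10) = 1.663, G_2 = 10^(10.7/10) = 11.75
  Stage 3: F_3 = 10^(9.52/10) = 8.954, G_3 = 10^(−7.73/10) = 0.1687
Friis cascade:
  F = 8.299 + (1.663 − 1)/0.1205 + (8.954 − 1)/1.416 = 19.42
NF = 10 log₁₀(19.42) = 12.88 dB

12.88 dB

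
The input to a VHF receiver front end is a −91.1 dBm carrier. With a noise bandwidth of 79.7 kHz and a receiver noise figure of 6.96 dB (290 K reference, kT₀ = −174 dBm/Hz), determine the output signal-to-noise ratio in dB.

Noise floor: N = −174 + 10 log₁₀(B) + NF
10 log₁₀(7.97×10⁴) = 49.01 dB
N = −174 + 49.01 + 6.96 = −118.03 dBm
SNR = P_sig − N = −91.1 − (−118.03) = 26.93 dB → 26.9 dB

26.9 dB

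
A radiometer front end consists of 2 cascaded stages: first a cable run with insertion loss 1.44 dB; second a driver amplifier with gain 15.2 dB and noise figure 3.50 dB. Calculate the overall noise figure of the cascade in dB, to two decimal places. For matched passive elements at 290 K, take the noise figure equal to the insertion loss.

Convert to linear (a loss of L dB is a gain of −L dB): F_i = 10^(NF_i/10), G_i = 10^(G_i,dB/10)
  Stage 1: F_1 = 10^(1.44/10) = 1.393, G_1 = 10^(−1.44/10) = 0.7178
  Stage 2: F_2 = 10^(3.50/10) = 2.239, G_2 = 10^(15.2/10) = 33.11
Friis cascade:
  F = 1.393 + (2.239 − 1)/0.7178 = 3.119
NF = 10 log₁₀(3.119) = 4.94 dB

4.94 dB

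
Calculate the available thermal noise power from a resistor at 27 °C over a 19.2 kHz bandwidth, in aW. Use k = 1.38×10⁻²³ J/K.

T = 27 °C + 273.15 = 300.15 K
P_n = kTB = 1.38×10⁻²³ × 300.15 × 1.92×10⁴ = 7.95×10⁻¹⁷ W = 79.5 aW

79.5 aW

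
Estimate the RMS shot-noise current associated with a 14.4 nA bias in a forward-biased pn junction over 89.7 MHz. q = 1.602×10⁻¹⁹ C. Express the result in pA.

I_n = √(2qI·B)
2qI·B = 2 × 1.602×10⁻¹⁹ × 1.44×10⁻⁸ × 8.97×10⁷ = 4.14×10⁻¹⁹ A²
I_n = √(4.14×10⁻¹⁹) = 6.43×10⁻¹⁰ A = 643 pA

643 pA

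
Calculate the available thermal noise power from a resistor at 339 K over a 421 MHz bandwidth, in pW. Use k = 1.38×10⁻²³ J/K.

1.97 pW

P_n = kTB = 1.38×10⁻²³ × 339 × 4.21×10⁸ = 1.97×10⁻¹² W = 1.97 pW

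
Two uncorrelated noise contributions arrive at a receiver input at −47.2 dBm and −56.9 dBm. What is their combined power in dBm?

−46.8 dBm

Convert to linear, add, convert back:
P₁ = 1.91×10⁻⁸ W, P₂ = 2.04×10⁻⁹ W
P_tot = 2.11×10⁻⁸ W → 10 log₁₀(P_tot / 10⁻³) = −46.8 dBm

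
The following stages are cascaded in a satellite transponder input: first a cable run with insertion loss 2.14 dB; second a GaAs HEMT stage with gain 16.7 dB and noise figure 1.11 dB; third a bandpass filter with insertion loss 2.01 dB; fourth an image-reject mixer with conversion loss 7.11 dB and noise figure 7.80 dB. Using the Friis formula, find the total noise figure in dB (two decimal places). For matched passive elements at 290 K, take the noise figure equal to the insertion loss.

3.83 dB

Convert to linear (a loss of L dB is a gain of −L dB): F_i = 10^(NF_i/10), G_i = 10^(G_i,dB/10)
  Stage 1: F_1 = 10^(2.14/10) = 1.637, G_1 = 10^(−2.14/10) = 0.6109
  Stage 2: F_2 = 10^(1.11/10) = 1.291, G_2 = 10^(16.7/10) = 46.77
  Stage 3: F_3 = 10^(2.01/10) = 1.589, G_3 = 10^(−2.01/10) = 0.6295
  Stage 4: F_4 = 10^(7.80/10) = 6.026, G_4 = 10^(−7.11/10) = 0.1945
Friis cascade:
  F = 1.637 + (1.291 − 1)/0.6109 + (1.589 − 1)/28.58 + (6.026 − 1)/17.99 = 2.413
NF = 10 log₁₀(2.413) = 3.83 dB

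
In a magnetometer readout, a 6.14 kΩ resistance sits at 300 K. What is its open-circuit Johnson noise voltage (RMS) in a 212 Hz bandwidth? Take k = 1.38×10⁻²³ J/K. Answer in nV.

V_n = √(4kTRB)
4kTRB = 4 × 1.38×10⁻²³ × 300 × 6.14×10³ × 2.12×10² = 2.16×10⁻¹⁴ V²
V_n = √(2.16×10⁻¹⁴) = 1.47×10⁻⁷ V = 147 nV

147 nV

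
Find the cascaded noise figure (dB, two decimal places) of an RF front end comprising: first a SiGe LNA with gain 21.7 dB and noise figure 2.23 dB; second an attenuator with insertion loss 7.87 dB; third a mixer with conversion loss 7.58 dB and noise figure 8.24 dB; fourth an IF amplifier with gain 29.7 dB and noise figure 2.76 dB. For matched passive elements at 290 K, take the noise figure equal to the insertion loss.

3.33 dB

Convert to linear (a loss of L dB is a gain of −L dB): F_i = 10^(NF_i/10), G_i = 10^(G_i,dB/10)
  Stage 1: F_1 = 10^(2.23/10) = 1.671, G_1 = 10^(21.7/10) = 147.9
  Stage 2: F_2 = 10^(7.87/10) = 6.124, G_2 = 10^(−7.87/10) = 0.1633
  Stage 3: F_3 = 10^(8.24/10) = 6.668, G_3 = 10^(−7.58/10) = 0.1746
  Stage 4: F_4 = 10^(2.76/10) = 1.888, G_4 = 10^(29.7/10) = 933.3
Friis cascade:
  F = 1.671 + (6.124 − 1)/147.9 + (6.668 − 1)/24.15 + (1.888 − 1)/4.217 = 2.151
NF = 10 log₁₀(2.151) = 3.33 dB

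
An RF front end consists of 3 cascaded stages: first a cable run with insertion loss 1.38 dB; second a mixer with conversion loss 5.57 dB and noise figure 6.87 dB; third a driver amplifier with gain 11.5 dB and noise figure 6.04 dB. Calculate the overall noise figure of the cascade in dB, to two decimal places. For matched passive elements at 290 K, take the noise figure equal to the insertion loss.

Convert to linear (a loss of L dB is a gain of −L dB): F_i = 10^(NF_i/10), G_i = 10^(G_i,dB/10)
  Stage 1: F_1 = 10^(1.38/10) = 1.374, G_1 = 10^(−1.38/10) = 0.7278
  Stage 2: F_2 = 10^(6.87/10) = 4.864, G_2 = 10^(−5.57/10) = 0.2773
  Stage 3: F_3 = 10^(6.04/10) = 4.018, G_3 = 10^(11.5/10) = 14.13
Friis cascade:
  F = 1.374 + (4.864 − 1)/0.7278 + (4.018 − 1)/0.2018 = 21.64
NF = 10 log₁₀(21.64) = 13.35 dB

13.35 dB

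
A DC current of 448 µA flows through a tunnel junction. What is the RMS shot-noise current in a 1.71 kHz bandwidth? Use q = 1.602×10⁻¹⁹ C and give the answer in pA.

495 pA

I_n = √(2qI·B)
2qI·B = 2 × 1.602×10⁻¹⁹ × 4.48×10⁻⁴ × 1.71×10³ = 2.45×10⁻¹⁹ A²
I_n = √(2.45×10⁻¹⁹) = 4.95×10⁻¹⁰ A = 495 pA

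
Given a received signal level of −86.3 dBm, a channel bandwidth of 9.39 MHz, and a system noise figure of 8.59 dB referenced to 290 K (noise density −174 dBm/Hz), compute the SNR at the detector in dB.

Noise floor: N = −174 + 10 log₁₀(B) + NF
10 log₁₀(9.39×10⁶) = 69.73 dB
N = −174 + 69.73 + 8.59 = −95.68 dBm
SNR = P_sig − N = −86.3 − (−95.68) = 9.38 dB → 9.4 dB

9.4 dB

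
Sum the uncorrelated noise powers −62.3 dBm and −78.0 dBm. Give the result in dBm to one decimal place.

Convert to linear, add, convert back:
P₁ = 5.89×10⁻¹⁰ W, P₂ = 1.58×10⁻¹¹ W
P_tot = 6.05×10⁻¹⁰ W → 10 log₁₀(P_tot / 10⁻³) = −62.2 dBm

−62.2 dBm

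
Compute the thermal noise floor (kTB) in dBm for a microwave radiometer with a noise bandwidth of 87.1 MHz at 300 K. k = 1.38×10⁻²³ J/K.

P_n = kTB = 1.38×10⁻²³ × 300 × 8.71×10⁷ = 3.61×10⁻¹³ W
In dBm: 10 log₁₀(3.61×10⁻¹³ / 10⁻³) = −94.4 dBm

−94.4 dBm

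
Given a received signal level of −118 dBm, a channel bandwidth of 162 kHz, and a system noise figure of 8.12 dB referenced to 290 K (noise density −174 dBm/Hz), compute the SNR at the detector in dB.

Noise floor: N = −174 + 10 log₁₀(B) + NF
10 log₁₀(1.62×10⁵) = 52.1 dB
N = −174 + 52.1 + 8.12 = −113.78 dBm
SNR = P_sig − N = −118 − (−113.78) = −4.22 dB → −4.2 dB

−4.2 dB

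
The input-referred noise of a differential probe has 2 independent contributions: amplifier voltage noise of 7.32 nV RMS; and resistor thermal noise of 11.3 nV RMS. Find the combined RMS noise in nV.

13.5 nV

Uncorrelated sources add in power (mean-square): V_tot = √(ΣV_i²)
V_tot = √[(7.32×10⁻⁹)² + (1.13×10⁻⁸)²] = 1.35×10⁻⁸ V = 13.5 nV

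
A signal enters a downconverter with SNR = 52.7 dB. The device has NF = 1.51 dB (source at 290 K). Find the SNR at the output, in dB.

By definition F = SNR_in/SNR_out, so in dB: SNR_out = SNR_in − NF
SNR_out = 52.7 − 1.51 = 51.19 dB

51.19 dB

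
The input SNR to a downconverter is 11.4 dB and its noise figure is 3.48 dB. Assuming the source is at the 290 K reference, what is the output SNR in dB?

7.92 dB

By definition F = SNR_in/SNR_out, so in dB: SNR_out = SNR_in − NF
SNR_out = 11.4 − 3.48 = 7.92 dB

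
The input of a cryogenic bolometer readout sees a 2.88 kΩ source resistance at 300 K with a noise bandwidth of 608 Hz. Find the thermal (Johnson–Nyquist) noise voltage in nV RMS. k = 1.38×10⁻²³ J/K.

170 nV

V_n = √(4kTRB)
4kTRB = 4 × 1.38×10⁻²³ × 300 × 2.88×10³ × 6.08×10² = 2.90×10⁻¹⁴ V²
V_n = √(2.90×10⁻¹⁴) = 1.70×10⁻⁷ V = 170 nV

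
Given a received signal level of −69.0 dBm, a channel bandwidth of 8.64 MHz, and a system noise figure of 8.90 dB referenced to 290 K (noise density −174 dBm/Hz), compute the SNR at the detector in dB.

26.7 dB

Noise floor: N = −174 + 10 log₁₀(B) + NF
10 log₁₀(8.64×10⁶) = 69.37 dB
N = −174 + 69.37 + 8.90 = −95.73 dBm
SNR = P_sig − N = −69.0 − (−95.73) = 26.73 dB → 26.7 dB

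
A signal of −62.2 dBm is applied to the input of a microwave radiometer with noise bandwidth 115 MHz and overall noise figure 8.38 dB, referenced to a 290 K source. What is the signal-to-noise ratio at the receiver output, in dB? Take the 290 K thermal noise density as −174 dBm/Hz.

Noise floor: N = −174 + 10 log₁₀(B) + NF
10 log₁₀(1.15×10⁸) = 80.61 dB
N = −174 + 80.61 + 8.38 = −85.01 dBm
SNR = P_sig − N = −62.2 − (−85.01) = 22.81 dB → 22.8 dB

22.8 dB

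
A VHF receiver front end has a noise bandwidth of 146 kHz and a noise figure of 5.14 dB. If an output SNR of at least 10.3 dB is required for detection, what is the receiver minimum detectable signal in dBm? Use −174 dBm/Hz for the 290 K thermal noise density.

Sensitivity = −174 + 10 log₁₀(B) + NF + SNR_min
= −174 + 51.64 + 5.14 + 10.3
= −106.92 dBm → −106.9 dBm

−106.9 dBm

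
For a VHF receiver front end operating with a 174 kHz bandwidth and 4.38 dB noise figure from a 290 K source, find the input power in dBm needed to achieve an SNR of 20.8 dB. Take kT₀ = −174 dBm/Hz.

Sensitivity = −174 + 10 log₁₀(B) + NF + SNR_min
= −174 + 52.41 + 4.38 + 20.8
= −96.41 dBm → −96.4 dBm

−96.4 dBm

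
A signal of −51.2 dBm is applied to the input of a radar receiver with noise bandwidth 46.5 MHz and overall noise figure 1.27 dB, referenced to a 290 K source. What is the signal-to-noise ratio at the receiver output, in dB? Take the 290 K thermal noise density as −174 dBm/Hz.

44.9 dB

Noise floor: N = −174 + 10 log₁₀(B) + NF
10 log₁₀(4.65×10⁷) = 76.67 dB
N = −174 + 76.67 + 1.27 = −96.06 dBm
SNR = P_sig − N = −51.2 − (−96.06) = 44.86 dB → 44.9 dB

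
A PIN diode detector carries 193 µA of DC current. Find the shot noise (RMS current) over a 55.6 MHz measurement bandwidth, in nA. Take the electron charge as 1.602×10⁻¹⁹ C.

58.6 nA

I_n = √(2qI·B)
2qI·B = 2 × 1.602×10⁻¹⁹ × 1.93×10⁻⁴ × 5.56×10⁷ = 3.44×10⁻¹⁵ A²
I_n = √(3.44×10⁻¹⁵) = 5.86×10⁻⁸ A = 58.6 nA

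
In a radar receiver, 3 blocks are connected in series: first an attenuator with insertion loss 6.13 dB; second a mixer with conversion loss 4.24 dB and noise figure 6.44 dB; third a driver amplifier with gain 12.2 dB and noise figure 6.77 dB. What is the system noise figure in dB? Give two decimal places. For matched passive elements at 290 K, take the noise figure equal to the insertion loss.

17.70 dB

Convert to linear (a loss of L dB is a gain of −L dB): F_i = 10^(NF_i/10), G_i = 10^(G_i,dB/10)
  Stage 1: F_1 = 10^(6.13/10) = 4.102, G_1 = 10^(−6.13/10) = 0.2438
  Stage 2: F_2 = 10^(6.44/10) = 4.406, G_2 = 10^(−4.24/10) = 0.3767
  Stage 3: F_3 = 10^(6.77/10) = 4.753, G_3 = 10^(12.2/10) = 16.60
Friis cascade:
  F = 4.102 + (4.406 − 1)/0.2438 + (4.753 − 1)/0.09183 = 58.94
NF = 10 log₁₀(58.94) = 17.70 dB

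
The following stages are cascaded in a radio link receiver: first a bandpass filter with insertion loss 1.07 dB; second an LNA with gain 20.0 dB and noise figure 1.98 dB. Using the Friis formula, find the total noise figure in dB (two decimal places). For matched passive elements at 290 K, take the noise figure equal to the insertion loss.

3.05 dB

Convert to linear (a loss of L dB is a gain of −L dB): F_i = 10^(NF_i/10), G_i = 10^(G_i,dB/10)
  Stage 1: F_1 = 10^(1.07/10) = 1.279, G_1 = 10^(−1.07/10) = 0.7816
  Stage 2: F_2 = 10^(1.98/10) = 1.578, G_2 = 10^(20.0/10) = 100.0
Friis cascade:
  F = 1.279 + (1.578 − 1)/0.7816 = 2.018
NF = 10 log₁₀(2.018) = 3.05 dB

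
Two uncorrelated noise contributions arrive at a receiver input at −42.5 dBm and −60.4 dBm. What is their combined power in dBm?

−42.4 dBm

Convert to linear, add, convert back:
P₁ = 5.62×10⁻⁸ W, P₂ = 9.12×10⁻¹⁰ W
P_tot = 5.71×10⁻⁸ W → 10 log₁₀(P_tot / 10⁻³) = −42.4 dBm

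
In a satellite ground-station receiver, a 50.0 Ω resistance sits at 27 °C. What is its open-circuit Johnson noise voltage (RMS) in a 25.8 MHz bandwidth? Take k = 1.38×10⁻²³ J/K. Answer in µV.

T = 27 °C + 273.15 = 300.15 K
V_n = √(4kTRB)
4kTRB = 4 × 1.38×10⁻²³ × 300.15 × 5.00×10¹ × 2.58×10⁷ = 2.14×10⁻¹¹ V²
V_n = √(2.14×10⁻¹¹) = 4.62×10⁻⁶ V = 4.62 µV

4.62 µV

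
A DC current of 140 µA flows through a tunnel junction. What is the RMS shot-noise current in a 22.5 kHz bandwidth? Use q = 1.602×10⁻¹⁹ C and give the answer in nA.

1.00 nA

I_n = √(2qI·B)
2qI·B = 2 × 1.602×10⁻¹⁹ × 1.40×10⁻⁴ × 2.25×10⁴ = 1.01×10⁻¹⁸ A²
I_n = √(1.01×10⁻¹⁸) = 1.00×10⁻⁹ A = 1.00 nA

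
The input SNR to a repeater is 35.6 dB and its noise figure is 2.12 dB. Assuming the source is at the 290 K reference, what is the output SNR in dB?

By definition F = SNR_in/SNR_out, so in dB: SNR_out = SNR_in − NF
SNR_out = 35.6 − 2.12 = 33.48 dB

33.48 dB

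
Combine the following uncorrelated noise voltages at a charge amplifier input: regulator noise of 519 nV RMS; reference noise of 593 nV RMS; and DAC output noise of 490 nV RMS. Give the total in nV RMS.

Uncorrelated sources add in power (mean-square): V_tot = √(ΣV_i²)
V_tot = √[(5.19×10⁻⁷)² + (5.93×10⁻⁷)² + (4.90×10⁻⁷)²] = 9.28×10⁻⁷ V = 928 nV

928 nV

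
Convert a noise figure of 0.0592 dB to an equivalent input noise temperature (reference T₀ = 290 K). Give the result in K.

3.98 K

F = 10^(0.0592/10) = 1.01372
T_e = (F − 1)·T₀ = (1.01372 − 1) × 290 = 3.98 K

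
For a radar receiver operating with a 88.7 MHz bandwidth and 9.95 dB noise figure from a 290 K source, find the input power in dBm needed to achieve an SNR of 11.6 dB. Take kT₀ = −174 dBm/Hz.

−73.0 dBm

Sensitivity = −174 + 10 log₁₀(B) + NF + SNR_min
= −174 + 79.48 + 9.95 + 11.6
= −72.97 dBm → −73.0 dBm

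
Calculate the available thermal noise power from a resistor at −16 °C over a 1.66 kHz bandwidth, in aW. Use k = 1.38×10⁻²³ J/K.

T = −16 °C + 273.15 = 257.15 K
P_n = kTB = 1.38×10⁻²³ × 257.15 × 1.66×10³ = 5.89×10⁻¹⁸ W = 5.89 aW

5.89 aW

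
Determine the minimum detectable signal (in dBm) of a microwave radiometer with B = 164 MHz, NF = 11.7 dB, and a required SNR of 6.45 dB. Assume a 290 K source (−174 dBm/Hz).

−73.7 dBm

Sensitivity = −174 + 10 log₁₀(B) + NF + SNR_min
= −174 + 82.15 + 11.7 + 6.45
= −73.70 dBm → −73.7 dBm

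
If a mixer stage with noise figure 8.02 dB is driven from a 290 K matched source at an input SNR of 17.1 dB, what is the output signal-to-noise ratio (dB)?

9.08 dB

By definition F = SNR_in/SNR_out, so in dB: SNR_out = SNR_in − NF
SNR_out = 17.1 − 8.02 = 9.08 dB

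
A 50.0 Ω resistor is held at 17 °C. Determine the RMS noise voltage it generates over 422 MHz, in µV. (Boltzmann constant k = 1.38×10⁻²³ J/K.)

T = 17 °C + 273.15 = 290.15 K
V_n = √(4kTRB)
4kTRB = 4 × 1.38×10⁻²³ × 290.15 × 5.00×10¹ × 4.22×10⁸ = 3.38×10⁻¹⁰ V²
V_n = √(3.38×10⁻¹⁰) = 1.84×10⁻⁵ V = 18.4 µV

18.4 µV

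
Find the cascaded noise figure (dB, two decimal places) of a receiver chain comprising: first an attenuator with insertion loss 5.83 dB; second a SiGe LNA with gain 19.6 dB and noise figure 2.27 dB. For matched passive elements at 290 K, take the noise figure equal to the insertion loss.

8.10 dB

Convert to linear (a loss of L dB is a gain of −L dB): F_i = 10^(NF_i/10), G_i = 10^(G_i,dB/10)
  Stage 1: F_1 = 10^(5.83/10) = 3.828, G_1 = 10^(−5.83/10) = 0.2612
  Stage 2: F_2 = 10^(2.27/10) = 1.687, G_2 = 10^(19.6/10) = 91.20
Friis cascade:
  F = 3.828 + (1.687 − 1)/0.2612 = 6.457
NF = 10 log₁₀(6.457) = 8.10 dB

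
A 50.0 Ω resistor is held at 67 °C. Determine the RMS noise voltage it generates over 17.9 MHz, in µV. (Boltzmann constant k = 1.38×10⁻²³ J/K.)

4.10 µV

T = 67 °C + 273.15 = 340.15 K
V_n = √(4kTRB)
4kTRB = 4 × 1.38×10⁻²³ × 340.15 × 5.00×10¹ × 1.79×10⁷ = 1.68×10⁻¹¹ V²
V_n = √(1.68×10⁻¹¹) = 4.10×10⁻⁶ V = 4.10 µV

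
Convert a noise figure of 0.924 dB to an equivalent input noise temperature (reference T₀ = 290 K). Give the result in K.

F = 10^(0.924/10) = 1.23709
T_e = (F − 1)·T₀ = (1.23709 − 1) × 290 = 68.8 K

68.8 K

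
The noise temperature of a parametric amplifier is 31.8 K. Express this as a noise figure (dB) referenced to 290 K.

0.452 dB

F = 1 + T_e/T₀ = 1 + 31.8/290 = 1.10966
NF = 10 log₁₀(1.10966) = 0.452 dB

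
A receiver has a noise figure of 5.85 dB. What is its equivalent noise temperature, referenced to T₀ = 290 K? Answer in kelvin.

F = 10^(5.85/10) = 3.84592
T_e = (F − 1)·T₀ = (3.84592 − 1) × 290 = 825 K

825 K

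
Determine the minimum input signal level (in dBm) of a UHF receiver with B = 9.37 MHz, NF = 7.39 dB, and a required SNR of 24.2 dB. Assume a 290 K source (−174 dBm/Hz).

−72.7 dBm

Sensitivity = −174 + 10 log₁₀(B) + NF + SNR_min
= −174 + 69.72 + 7.39 + 24.2
= −72.69 dBm → −72.7 dBm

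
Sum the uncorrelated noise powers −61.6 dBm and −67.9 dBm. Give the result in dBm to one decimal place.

Convert to linear, add, convert back:
P₁ = 6.92×10⁻¹⁰ W, P₂ = 1.62×10⁻¹⁰ W
P_tot = 8.54×10⁻¹⁰ W → 10 log₁₀(P_tot / 10⁻³) = −60.7 dBm

−60.7 dBm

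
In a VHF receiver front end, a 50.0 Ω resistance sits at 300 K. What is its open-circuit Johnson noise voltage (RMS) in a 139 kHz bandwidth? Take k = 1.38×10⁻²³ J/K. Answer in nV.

V_n = √(4kTRB)
4kTRB = 4 × 1.38×10⁻²³ × 300 × 5.00×10¹ × 1.39×10⁵ = 1.15×10⁻¹³ V²
V_n = √(1.15×10⁻¹³) = 3.39×10⁻⁷ V = 339 nV

339 nV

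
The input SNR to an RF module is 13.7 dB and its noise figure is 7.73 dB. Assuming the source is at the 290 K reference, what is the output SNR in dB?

By definition F = SNR_in/SNR_out, so in dB: SNR_out = SNR_in − NF
SNR_out = 13.7 − 7.73 = 5.97 dB

5.97 dB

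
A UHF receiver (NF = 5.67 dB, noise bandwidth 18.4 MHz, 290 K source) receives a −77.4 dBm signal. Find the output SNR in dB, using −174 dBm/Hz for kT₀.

Noise floor: N = −174 + 10 log₁₀(B) + NF
10 log₁₀(1.84×10⁷) = 72.65 dB
N = −174 + 72.65 + 5.67 = −95.68 dBm
SNR = P_sig − N = −77.4 − (−95.68) = 18.28 dB → 18.3 dB

18.3 dB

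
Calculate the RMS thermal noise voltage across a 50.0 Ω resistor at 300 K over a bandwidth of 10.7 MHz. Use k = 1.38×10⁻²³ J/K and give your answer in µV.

2.98 µV

V_n = √(4kTRB)
4kTRB = 4 × 1.38×10⁻²³ × 300 × 5.00×10¹ × 1.07×10⁷ = 8.86×10⁻¹² V²
V_n = √(8.86×10⁻¹²) = 2.98×10⁻⁶ V = 2.98 µV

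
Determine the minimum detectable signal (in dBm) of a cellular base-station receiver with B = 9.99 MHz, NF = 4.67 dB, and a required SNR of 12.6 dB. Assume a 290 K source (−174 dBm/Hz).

Sensitivity = −174 + 10 log₁₀(B) + NF + SNR_min
= −174 + 70 + 4.67 + 12.6
= −86.73 dBm → −86.7 dBm

−86.7 dBm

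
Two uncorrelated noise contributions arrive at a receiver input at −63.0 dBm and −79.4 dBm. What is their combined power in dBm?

−62.9 dBm

Convert to linear, add, convert back:
P₁ = 5.01×10⁻¹⁰ W, P₂ = 1.15×10⁻¹¹ W
P_tot = 5.13×10⁻¹⁰ W → 10 log₁₀(P_tot / 10⁻³) = −62.9 dBm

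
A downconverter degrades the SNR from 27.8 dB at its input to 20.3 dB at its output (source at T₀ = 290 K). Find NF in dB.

NF (dB) = SNR_in(dB) − SNR_out(dB) when the source is at T₀
NF = 27.8 − 20.3 = 7.5 dB

7.5 dB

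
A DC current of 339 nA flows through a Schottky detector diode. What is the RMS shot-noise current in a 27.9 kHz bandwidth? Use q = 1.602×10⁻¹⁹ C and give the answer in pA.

I_n = √(2qI·B)
2qI·B = 2 × 1.602×10⁻¹⁹ × 3.39×10⁻⁷ × 2.79×10⁴ = 3.03×10⁻²¹ A²
I_n = √(3.03×10⁻²¹) = 5.50×10⁻¹¹ A = 55.0 pA

55.0 pA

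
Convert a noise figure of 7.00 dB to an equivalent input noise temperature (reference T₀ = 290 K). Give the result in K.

1163 K

F = 10^(7.00/10) = 5.01187
T_e = (F − 1)·T₀ = (5.01187 − 1) × 290 = 1163 K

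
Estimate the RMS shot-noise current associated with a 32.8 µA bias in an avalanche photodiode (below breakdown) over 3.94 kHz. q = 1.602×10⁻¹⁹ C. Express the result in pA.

203 pA

I_n = √(2qI·B)
2qI·B = 2 × 1.602×10⁻¹⁹ × 3.28×10⁻⁵ × 3.94×10³ = 4.14×10⁻²⁰ A²
I_n = √(4.14×10⁻²⁰) = 2.03×10⁻¹⁰ A = 203 pA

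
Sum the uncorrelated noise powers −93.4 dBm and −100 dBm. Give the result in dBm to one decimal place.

−92.5 dBm

Convert to linear, add, convert back:
P₁ = 4.57×10⁻¹³ W, P₂ = 1.00×10⁻¹³ W
P_tot = 5.57×10⁻¹³ W → 10 log₁₀(P_tot / 10⁻³) = −92.5 dBm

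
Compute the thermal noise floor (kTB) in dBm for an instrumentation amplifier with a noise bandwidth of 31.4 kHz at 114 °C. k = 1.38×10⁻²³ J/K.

−127.8 dBm

T = 114 °C + 273.15 = 387.15 K
P_n = kTB = 1.38×10⁻²³ × 387.15 × 3.14×10⁴ = 1.68×10⁻¹⁶ W
In dBm: 10 log₁₀(1.68×10⁻¹⁶ / 10⁻³) = −127.8 dBm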